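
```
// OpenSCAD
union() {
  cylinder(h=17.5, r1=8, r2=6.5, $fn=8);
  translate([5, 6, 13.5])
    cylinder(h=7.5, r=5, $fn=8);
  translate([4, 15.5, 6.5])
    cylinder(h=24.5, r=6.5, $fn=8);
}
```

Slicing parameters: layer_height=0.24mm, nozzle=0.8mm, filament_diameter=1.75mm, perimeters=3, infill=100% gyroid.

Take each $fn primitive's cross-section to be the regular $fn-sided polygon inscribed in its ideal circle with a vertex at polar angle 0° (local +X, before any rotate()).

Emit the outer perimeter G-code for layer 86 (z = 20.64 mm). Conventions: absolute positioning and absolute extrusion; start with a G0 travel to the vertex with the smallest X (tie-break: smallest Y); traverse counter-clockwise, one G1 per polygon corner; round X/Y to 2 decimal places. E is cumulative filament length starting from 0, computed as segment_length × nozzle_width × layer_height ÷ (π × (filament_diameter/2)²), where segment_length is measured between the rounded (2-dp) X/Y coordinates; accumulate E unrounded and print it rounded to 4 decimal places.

G0 X-2.50 Y15.50 Z20.64
G1 X-0.60 Y10.90 E0.3973
G1 X2.09 Y9.79 E0.6296
G1 X1.46 Y9.54 E0.6837
G1 X0.00 Y6.00 E0.9893
G1 X1.46 Y2.46 E1.2950
G1 X5.00 Y1.00 E1.6007
G1 X8.54 Y2.46 E1.9063
G1 X10.00 Y6.00 E2.2120
G1 X8.54 Y9.54 E2.5177
G1 X6.91 Y10.21 E2.6584
G1 X8.60 Y10.90 E2.8041
G1 X10.50 Y15.50 E3.2014
G1 X8.60 Y20.10 E3.5986
G1 X4.00 Y22.00 E3.9959
G1 X-0.60 Y20.10 E4.3932
G1 X-2.50 Y15.50 E4.7905

At z = 20.64 mm: the cone is absent (z outside [0, 17.5]); the r=5 cylinder at (5, 6) gives a regular 8-gon of circumradius 5 (constant along its height); the r=6.5 cylinder at (4, 15.5) gives a regular 8-gon of circumradius 6.5 (constant along its height); Taking the union: the regions partially overlap (shared area 4.62 mm²), so overlapping operands fuse into one piece — 1 connected region. The outline is a single polygon with 16 vertices. Extrusion per mm of travel: 0.8 × 0.24 / (π × 0.875²) = 0.079824. Accumulating E over each segment gives final E = 4.7905.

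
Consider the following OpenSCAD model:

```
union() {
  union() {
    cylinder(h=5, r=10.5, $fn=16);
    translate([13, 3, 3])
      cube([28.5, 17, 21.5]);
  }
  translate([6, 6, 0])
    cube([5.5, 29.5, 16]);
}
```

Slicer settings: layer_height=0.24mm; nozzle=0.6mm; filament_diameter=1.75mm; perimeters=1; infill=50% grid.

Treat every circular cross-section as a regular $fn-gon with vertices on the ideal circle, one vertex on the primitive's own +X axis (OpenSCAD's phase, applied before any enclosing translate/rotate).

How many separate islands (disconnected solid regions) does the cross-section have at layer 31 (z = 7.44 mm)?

At z = 7.44 mm: the cylinder is not intersected at this z (z outside [0, 5]); the cube at (13, 3) is present — its section is the full 28.5×17 rectangle; Merging all regions: only the 28.5×17 cube at (13, 3) is present, so the union is just that shape — 1 connected region; the cube at (6, 6) is present — its section is the full 5.5×29.5 rectangle; Combining (union): the 2 present regions are separate (no shared area or edge), so areas and boundary lengths simply add and each stays a separate island — 2 connected regions. Overall, the cross-section has 2 separate islands. Island count = 2.

2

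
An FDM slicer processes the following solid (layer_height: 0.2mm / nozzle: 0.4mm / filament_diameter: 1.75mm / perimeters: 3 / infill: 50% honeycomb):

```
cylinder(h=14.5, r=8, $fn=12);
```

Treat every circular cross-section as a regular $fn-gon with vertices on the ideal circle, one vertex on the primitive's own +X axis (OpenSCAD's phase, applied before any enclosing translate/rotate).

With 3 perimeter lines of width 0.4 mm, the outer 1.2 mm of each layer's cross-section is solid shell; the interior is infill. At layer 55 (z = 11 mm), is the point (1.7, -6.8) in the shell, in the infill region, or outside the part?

shell

At z = 11 mm: the cylinder: section is a regular 12-gon, circumradius r=8. Overall, the cross-section is a single solid region. The nearest boundary edge runs (-0.00, -8.00)→(4.00, -6.93); distance from the point to it = 0.72 mm. The point is inside the cross-section, 0.72 mm from the nearest boundary — within the 1.2 mm shell band (3 × 0.4).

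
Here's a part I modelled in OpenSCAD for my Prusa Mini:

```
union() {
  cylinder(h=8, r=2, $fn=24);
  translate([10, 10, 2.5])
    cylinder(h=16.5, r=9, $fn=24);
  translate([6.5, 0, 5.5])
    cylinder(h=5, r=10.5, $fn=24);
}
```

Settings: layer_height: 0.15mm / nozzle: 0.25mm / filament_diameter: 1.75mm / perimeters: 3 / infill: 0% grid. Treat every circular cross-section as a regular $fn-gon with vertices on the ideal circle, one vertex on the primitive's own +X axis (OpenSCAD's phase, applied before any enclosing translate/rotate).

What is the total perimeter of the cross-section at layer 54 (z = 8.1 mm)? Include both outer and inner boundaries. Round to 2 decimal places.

83.72 mm

At z = 8.1 mm: the cylinder is absent (z outside [0, 8]); the r=9 cylinder at (10, 10) contributes a regular 24-gon of circumradius 9 (perimeter = 2·24·9.000·sin(180°/24) = 56.39 mm); the r=10.5 cylinder at (6.5, 0) gives a regular 24-gon of circumradius 10.5 (constant along its height) (perimeter = 2·24·10.500·sin(180°/24) = 65.79 mm); Merging all regions: the regions partially overlap (shared area 99.95 mm²), so the edge portions inside another operand are dropped and the merged outline is re-measured after clipping — boundary = 83.72 mm. Overall, the cross-section is a single solid region. Total boundary length (outer) = 83.72 mm.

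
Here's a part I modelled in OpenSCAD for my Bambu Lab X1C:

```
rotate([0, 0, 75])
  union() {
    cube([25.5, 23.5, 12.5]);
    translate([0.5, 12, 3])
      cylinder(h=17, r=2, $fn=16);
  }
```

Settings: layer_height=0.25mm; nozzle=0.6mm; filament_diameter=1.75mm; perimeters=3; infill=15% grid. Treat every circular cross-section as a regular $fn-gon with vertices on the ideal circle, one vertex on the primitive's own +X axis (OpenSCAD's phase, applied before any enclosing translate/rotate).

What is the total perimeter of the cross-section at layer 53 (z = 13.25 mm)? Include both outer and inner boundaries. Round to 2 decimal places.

At z = 13.25 mm: the cube does not reach this height (z outside [0, 12.5]); the r=2 cylinder at (0.5, 12) contributes a regular 16-gon of circumradius 2 (perimeter = 2·16·2.000·sin(180°/16) = 12.49 mm); Taking the union: only the r=2 cylinder at (0.5, 12) is present, so the union is just that shape — boundary = 12.49 mm; (whole slice rotated 75° about Z — lengths, areas and connectivity unchanged). Overall, the cross-section is a single solid region. Total boundary length (outer) = 12.49 mm.

12.49 mm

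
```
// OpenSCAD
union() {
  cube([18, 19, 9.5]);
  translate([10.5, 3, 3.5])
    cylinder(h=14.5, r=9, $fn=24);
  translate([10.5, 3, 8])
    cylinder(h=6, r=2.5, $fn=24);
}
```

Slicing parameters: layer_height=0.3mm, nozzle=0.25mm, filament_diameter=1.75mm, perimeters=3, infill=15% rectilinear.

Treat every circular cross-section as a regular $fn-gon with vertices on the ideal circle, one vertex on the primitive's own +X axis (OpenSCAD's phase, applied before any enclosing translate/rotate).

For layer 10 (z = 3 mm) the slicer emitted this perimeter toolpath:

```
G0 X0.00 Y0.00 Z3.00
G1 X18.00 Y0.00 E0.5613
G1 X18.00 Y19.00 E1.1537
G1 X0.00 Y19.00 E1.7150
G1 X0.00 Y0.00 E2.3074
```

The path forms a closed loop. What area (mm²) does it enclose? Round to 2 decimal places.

342.00 mm²

Apply the shoelace formula to the sequence of (X, Y) vertices; enclosed area = 342.00 mm².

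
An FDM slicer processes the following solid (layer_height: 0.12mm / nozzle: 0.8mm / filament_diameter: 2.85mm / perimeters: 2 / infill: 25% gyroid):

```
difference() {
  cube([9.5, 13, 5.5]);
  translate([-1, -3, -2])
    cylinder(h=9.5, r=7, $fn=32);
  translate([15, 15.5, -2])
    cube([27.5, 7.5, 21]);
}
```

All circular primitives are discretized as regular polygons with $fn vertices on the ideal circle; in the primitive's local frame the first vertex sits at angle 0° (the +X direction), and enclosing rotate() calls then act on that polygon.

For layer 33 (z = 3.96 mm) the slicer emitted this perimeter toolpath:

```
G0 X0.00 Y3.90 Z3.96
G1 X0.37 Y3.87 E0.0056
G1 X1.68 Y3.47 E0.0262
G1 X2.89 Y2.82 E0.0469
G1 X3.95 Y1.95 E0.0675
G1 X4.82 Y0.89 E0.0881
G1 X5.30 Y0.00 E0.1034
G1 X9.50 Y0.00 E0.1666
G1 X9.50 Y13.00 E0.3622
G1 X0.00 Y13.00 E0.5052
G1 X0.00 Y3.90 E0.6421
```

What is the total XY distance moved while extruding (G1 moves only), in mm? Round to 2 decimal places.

Sum the Euclidean lengths of each G1 segment: total = 42.67 mm.

42.67 mm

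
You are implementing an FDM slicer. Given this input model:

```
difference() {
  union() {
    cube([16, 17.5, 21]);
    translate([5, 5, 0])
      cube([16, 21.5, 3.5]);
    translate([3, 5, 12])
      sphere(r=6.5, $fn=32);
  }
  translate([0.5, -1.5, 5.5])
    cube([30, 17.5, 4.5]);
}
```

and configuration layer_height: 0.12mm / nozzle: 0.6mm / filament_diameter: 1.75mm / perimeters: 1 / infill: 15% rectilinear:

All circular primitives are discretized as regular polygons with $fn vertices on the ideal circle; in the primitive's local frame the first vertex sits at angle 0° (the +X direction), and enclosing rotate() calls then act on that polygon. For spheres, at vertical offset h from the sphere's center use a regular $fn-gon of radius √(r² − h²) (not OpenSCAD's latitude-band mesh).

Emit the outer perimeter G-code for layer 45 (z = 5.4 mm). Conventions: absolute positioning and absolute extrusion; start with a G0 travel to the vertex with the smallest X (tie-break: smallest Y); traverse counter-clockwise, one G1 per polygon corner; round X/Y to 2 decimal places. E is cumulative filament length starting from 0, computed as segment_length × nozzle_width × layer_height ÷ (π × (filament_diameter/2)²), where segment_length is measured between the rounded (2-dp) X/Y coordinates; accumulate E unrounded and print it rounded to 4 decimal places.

At z = 5.4 mm: the cube (footprint 16×17.5) is included at this height; the cube at (5, 5) is not intersected at this z (z outside [0, 3.5]); the sphere at (3, 5) does not reach this height (|z−center|=6.600 > r=6.5); Taking the union: only the 16×17.5 cube is present, so the union is just that shape — 1 connected region; the cube at (0.5, -1.5) does not reach this height (z outside [5.5, 10]); After the difference (first − rest): none of the subtracted shapes is present at this height, so that combined region is unchanged — 1 connected region. The outline is a single polygon with 4 vertices. Extrusion per mm of travel: 0.6 × 0.12 / (π × 0.875²) = 0.029934. Accumulating E over each segment gives final E = 2.0056.

G0 X0.00 Y0.00 Z5.40
G1 X16.00 Y0.00 E0.4789
G1 X16.00 Y17.50 E1.0028
G1 X0.00 Y17.50 E1.4817
G1 X0.00 Y0.00 E2.0056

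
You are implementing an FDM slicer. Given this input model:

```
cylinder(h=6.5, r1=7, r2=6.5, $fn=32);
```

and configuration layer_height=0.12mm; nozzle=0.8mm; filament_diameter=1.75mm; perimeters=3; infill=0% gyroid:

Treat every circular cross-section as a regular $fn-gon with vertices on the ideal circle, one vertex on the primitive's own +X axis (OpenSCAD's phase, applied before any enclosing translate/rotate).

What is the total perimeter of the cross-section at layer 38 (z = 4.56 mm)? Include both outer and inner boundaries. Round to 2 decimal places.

41.71 mm

At z = 4.56 mm: the cone (r1=7→r2=6.5) has section circumradius 6.649 here — a regular 32-gon (perimeter = 2·32·6.649·sin(180°/32) = 41.71 mm). Overall, the cross-section is a single solid region. Total boundary length (outer) = 41.71 mm.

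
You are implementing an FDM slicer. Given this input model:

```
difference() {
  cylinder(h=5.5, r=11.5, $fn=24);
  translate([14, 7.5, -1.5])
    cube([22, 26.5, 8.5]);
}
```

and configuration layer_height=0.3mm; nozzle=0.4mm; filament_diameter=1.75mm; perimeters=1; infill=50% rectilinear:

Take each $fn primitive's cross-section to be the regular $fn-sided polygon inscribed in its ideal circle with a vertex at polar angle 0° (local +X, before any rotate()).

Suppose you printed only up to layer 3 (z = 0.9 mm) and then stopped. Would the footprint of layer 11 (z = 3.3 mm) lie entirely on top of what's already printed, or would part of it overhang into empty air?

Compare the two slices. At z = 0.9: the r=11.5 cylinder gives a regular 24-gon of circumradius 11.5 (constant along its height) (area = (24/2)·11.500²·sin(360°/24) = 410.75 mm²); the cube at (14, 7.5) (footprint 22×26.5) is included at this height (area 583.00 mm²); Subtracting the remaining from the first: starting from the r=11.5 cylinder (410.75 mm²), the 22×26.5 cube at (14, 7.5) misses the remaining region (no effect) — area = 410.75 mm². At z = 3.3: the r=11.5 cylinder gives a regular 24-gon of circumradius 11.5 (constant along its height) (area = (24/2)·11.500²·sin(360°/24) = 410.75 mm²); the 22×26.5 cube at (14, 7.5) contributes its full rectangle (area 583.00 mm²); Subtracting the remaining from the first: starting from the r=11.5 cylinder (410.75 mm²), the 22×26.5 cube at (14, 7.5) misses the remaining region (no effect) — area = 410.75 mm². Checking containment: the cross-section at z = 3.3 is a subset of the cross-section at z = 0.9.

entirely on top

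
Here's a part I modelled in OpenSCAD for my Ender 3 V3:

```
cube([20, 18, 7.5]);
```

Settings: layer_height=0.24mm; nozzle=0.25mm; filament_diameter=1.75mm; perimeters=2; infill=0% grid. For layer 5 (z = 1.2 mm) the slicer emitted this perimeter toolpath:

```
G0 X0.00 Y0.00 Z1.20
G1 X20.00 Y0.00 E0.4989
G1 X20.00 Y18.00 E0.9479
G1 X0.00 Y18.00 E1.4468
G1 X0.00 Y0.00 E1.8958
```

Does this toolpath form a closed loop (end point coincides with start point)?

Start point (G0): (0.00, 0.00). End point (last G1): the path returns to the start — closed.

yes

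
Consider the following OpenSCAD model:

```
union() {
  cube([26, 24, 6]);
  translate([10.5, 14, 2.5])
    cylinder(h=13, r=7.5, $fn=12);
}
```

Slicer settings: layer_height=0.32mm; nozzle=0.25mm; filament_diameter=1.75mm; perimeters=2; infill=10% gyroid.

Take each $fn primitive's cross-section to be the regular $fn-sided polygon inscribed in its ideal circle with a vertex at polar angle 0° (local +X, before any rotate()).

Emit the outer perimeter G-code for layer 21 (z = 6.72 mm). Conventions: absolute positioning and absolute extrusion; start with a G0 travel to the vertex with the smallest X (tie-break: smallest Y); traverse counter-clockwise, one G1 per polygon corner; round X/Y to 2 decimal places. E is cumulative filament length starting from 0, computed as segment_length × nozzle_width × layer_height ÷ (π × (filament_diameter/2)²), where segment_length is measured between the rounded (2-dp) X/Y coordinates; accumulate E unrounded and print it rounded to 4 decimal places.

At z = 6.72 mm: the cube is absent (z outside [0, 6]); the r=7.5 cylinder at (10.5, 14) contributes a regular 12-gon of circumradius 7.5; Taking the union: only the r=7.5 cylinder at (10.5, 14) is present, so the union is just that shape — 1 connected region. The outline is a single polygon with 12 vertices. Extrusion per mm of travel: 0.25 × 0.32 / (π × 0.875²) = 0.033260. Accumulating E over each segment gives final E = 1.5501.

G0 X3.00 Y14.00 Z6.72
G1 X4.00 Y10.25 E0.1291
G1 X6.75 Y7.50 E0.2584
G1 X10.50 Y6.50 E0.3875
G1 X14.25 Y7.50 E0.5166
G1 X17.00 Y10.25 E0.6460
G1 X18.00 Y14.00 E0.7750
G1 X17.00 Y17.75 E0.9041
G1 X14.25 Y20.50 E1.0335
G1 X10.50 Y21.50 E1.1626
G1 X6.75 Y20.50 E1.2916
G1 X4.00 Y17.75 E1.4210
G1 X3.00 Y14.00 E1.5501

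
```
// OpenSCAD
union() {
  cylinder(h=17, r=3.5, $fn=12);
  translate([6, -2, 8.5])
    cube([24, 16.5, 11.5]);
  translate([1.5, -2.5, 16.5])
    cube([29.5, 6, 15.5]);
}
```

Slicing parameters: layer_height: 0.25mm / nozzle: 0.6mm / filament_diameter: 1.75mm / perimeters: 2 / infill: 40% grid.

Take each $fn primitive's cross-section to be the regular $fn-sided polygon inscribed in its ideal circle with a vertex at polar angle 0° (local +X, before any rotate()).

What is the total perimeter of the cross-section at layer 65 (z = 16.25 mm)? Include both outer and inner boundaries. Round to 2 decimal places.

At z = 16.25 mm: the r=3.5 cylinder contributes a regular 12-gon of circumradius 3.5 (perimeter = 2·12·3.500·sin(180°/12) = 21.74 mm); the cube at (6, -2) is present — its section is the full 24×16.5 rectangle (perimeter 81.00 mm); the cube at (1.5, -2.5) is absent (z outside [16.5, 32]); Taking the union: the 2 present regions are separate (no shared area or edge), so areas and boundary lengths simply add and each stays a separate island — boundary = 102.74 mm. Overall, the cross-section has 2 separate islands. Total boundary length (outer) = 102.74 mm.

102.74 mm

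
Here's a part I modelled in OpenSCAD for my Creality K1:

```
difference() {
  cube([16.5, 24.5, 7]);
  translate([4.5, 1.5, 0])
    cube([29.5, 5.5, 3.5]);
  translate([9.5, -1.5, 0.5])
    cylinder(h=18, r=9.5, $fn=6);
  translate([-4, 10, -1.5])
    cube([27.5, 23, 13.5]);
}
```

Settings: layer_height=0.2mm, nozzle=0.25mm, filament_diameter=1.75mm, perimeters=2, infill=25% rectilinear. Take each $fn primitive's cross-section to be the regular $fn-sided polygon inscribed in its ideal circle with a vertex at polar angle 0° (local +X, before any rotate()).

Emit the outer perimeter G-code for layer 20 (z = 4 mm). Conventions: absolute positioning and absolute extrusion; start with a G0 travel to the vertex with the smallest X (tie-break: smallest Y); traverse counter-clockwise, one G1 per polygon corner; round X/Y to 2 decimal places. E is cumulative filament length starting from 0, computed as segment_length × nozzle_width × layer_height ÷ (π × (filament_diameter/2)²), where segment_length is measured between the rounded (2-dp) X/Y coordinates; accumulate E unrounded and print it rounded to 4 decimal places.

At z = 4 mm: the cube (footprint 16.5×24.5) is included at this height; the cube at (4.5, 1.5) does not reach this height (z outside [0, 3.5]); the cylinder at (9.5, -1.5): section is a regular 6-gon, circumradius r=9.5; the 27.5×23 cube at (-4, 10) contributes its full rectangle; After the difference (first − rest): starting from the 16.5×24.5 cube, the r=9.5 cylinder at (9.5, -1.5) partially overlaps it — only the 87.73 mm² overlap (of its 234.48 mm²) is removed, clipping the outline; the 27.5×23 cube at (-4, 10) partially overlaps it — only the 239.25 mm² overlap (of its 632.50 mm²) is removed, clipping the outline — 1 connected region. The outline is a single polygon with 7 vertices. Extrusion per mm of travel: 0.25 × 0.2 / (π × 0.875²) = 0.020788. Accumulating E over each segment gives final E = 1.1706.

G0 X0.00 Y0.00 Z4.00
G1 X0.87 Y0.00 E0.0181
G1 X4.75 Y6.73 E0.1796
G1 X14.25 Y6.73 E0.3771
G1 X16.50 Y2.83 E0.4706
G1 X16.50 Y10.00 E0.6197
G1 X0.00 Y10.00 E0.9627
G1 X0.00 Y0.00 E1.1706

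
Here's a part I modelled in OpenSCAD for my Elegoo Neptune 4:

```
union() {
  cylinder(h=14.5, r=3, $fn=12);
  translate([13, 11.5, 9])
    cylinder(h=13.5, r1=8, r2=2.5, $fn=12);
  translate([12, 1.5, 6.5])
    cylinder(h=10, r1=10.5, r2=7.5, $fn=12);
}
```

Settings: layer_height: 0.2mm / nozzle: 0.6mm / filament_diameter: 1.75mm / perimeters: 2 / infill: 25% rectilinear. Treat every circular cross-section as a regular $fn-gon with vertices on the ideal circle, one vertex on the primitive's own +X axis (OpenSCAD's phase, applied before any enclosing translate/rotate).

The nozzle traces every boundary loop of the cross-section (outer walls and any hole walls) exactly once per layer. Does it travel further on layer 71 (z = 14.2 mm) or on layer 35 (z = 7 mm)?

layer 71 (z = 14.2 mm)

Layer 71 (z = 14.2): the r=3 cylinder gives a regular 12-gon of circumradius 3 (constant along its height) (perimeter = 2·12·3.000·sin(180°/12) = 18.63 mm); the cone at (13, 11.5) contributes a regular 12-gon of circumradius 5.881 (interpolated between r1=8 and r2=2.5 at t=0.385) (perimeter = 2·12·5.881·sin(180°/12) = 36.53 mm); the cone at (12, 1.5) contributes a regular 12-gon of circumradius 8.190 (interpolated between r1=10.5 and r2=7.5 at t=0.770) (perimeter = 2·12·8.190·sin(180°/12) = 50.87 mm); Taking the union: the regions partially overlap (shared area 23.42 mm²), so the edge portions inside another operand are dropped and the merged outline is re-measured after clipping — boundary = 85.30 mm. So its perimeter = 85.30 mm. Layer 35 (z = 7): the r=3 cylinder contributes a regular 12-gon of circumradius 3 (perimeter = 2·12·3.000·sin(180°/12) = 18.63 mm); the cone at (13, 11.5) is not intersected at this z (z outside [9, 22.5]); the cone at (12, 1.5): at t=0.050 of its height the radius interpolates to r₁+(r₂−r₁)t = 10.350, giving a regular 12-gon of that circumradius (perimeter = 2·12·10.350·sin(180°/12) = 64.29 mm); Merging all regions: the regions partially overlap (shared area 2.60 mm²), so the edge portions inside another operand are dropped and the merged outline is re-measured after clipping — boundary = 74.60 mm. So its perimeter = 74.60 mm. Layer 71 is larger (85.30 vs 74.60 mm).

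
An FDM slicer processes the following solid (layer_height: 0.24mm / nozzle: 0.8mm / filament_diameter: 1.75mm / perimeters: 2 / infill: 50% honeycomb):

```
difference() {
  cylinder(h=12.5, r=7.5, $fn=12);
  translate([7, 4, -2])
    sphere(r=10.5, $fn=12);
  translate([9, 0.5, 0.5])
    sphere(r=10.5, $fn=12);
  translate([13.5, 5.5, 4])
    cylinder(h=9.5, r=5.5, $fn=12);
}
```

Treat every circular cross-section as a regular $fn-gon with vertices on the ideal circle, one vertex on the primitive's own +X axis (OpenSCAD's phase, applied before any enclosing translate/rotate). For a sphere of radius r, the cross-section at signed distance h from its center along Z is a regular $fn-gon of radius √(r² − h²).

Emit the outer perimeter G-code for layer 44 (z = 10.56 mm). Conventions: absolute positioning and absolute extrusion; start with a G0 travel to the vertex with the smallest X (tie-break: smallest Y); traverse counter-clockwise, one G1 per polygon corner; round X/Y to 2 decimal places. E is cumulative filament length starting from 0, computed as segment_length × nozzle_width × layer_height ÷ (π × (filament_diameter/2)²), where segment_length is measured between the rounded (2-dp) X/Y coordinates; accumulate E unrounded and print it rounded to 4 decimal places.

G0 X-7.50 Y0.00 Z10.56
G1 X-6.50 Y-3.75 E0.3098
G1 X-3.75 Y-6.50 E0.6202
G1 X0.00 Y-7.50 E0.9300
G1 X3.75 Y-6.50 E1.2398
G1 X6.50 Y-3.75 E1.5503
G1 X7.05 Y-1.66 E1.7228
G1 X6.40 Y-1.00 E1.7967
G1 X5.99 Y0.50 E1.9209
G1 X6.40 Y2.00 E2.0450
G1 X6.84 Y2.45 E2.0952
G1 X6.50 Y3.75 E2.2025
G1 X3.75 Y6.50 E2.5130
G1 X0.00 Y7.50 E2.8228
G1 X-3.75 Y6.50 E3.1326
G1 X-6.50 Y3.75 E3.4430
G1 X-7.50 Y0.00 E3.7528

At z = 10.56 mm: the cylinder: section is a regular 12-gon, circumradius r=7.5; the sphere at (7, 4) does not reach this height (|z−center|=12.560 > r=10.5); the sphere at (9, 0.5): section is a regular 12-gon, circumradius = √(r²−h²) = √(10.5²−10.06²) = 3.008; the r=5.5 cylinder at (13.5, 5.5) contributes a regular 12-gon of circumradius 5.5; After the difference (first − rest): starting from the r=7.5 cylinder, the r=10.5 sphere at (9, 0.5) partially overlaps it — only the 3.66 mm² overlap (of its 27.14 mm²) is removed, clipping the outline; the r=5.5 cylinder at (13.5, 5.5) misses the remaining region (no effect) — 1 connected region. The outline is a single polygon with 16 vertices. Extrusion per mm of travel: 0.8 × 0.24 / (π × 0.875²) = 0.079824. Accumulating E over each segment gives final E = 3.7528.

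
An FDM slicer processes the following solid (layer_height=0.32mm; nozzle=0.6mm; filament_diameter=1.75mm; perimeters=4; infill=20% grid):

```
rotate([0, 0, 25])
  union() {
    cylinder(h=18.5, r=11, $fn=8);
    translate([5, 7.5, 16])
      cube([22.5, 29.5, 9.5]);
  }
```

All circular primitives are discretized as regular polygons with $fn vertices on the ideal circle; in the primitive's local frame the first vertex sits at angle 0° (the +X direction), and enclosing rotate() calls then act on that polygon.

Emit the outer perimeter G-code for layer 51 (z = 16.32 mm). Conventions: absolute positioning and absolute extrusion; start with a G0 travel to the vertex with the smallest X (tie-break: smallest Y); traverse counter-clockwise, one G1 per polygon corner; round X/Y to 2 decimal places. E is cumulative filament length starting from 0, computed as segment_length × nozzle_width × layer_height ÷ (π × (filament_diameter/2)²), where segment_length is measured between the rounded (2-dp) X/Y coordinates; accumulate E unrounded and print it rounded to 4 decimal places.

At z = 16.32 mm: the r=11 cylinder contributes a regular 8-gon of circumradius 11; the cube at (5, 7.5) is present — its section is the full 22.5×29.5 rectangle; Taking the union: the regions partially overlap (shared area 2.39 mm²), so overlapping operands fuse into one piece — 1 connected region; (whole slice rotated 25° about Z — lengths, areas and connectivity unchanged). The outline is a single polygon with 12 vertices. Extrusion per mm of travel: 0.6 × 0.32 / (π × 0.875²) = 0.079824. Accumulating E over each segment gives final E = 13.0709.

G0 X-11.11 Y35.65 Z16.32
G1 X0.76 Y10.21 E2.2409
G1 X-4.65 Y9.97 E2.6732
G1 X-10.34 Y3.76 E3.3455
G1 X-9.97 Y-4.65 E4.0175
G1 X-3.76 Y-10.34 E4.6898
G1 X4.65 Y-9.97 E5.3618
G1 X10.34 Y-3.76 E6.0341
G1 X9.97 Y4.65 E6.7061
G1 X3.98 Y10.13 E7.3541
G1 X21.75 Y18.42 E8.9194
G1 X9.29 Y45.16 E11.2742
G1 X-11.11 Y35.65 E13.0709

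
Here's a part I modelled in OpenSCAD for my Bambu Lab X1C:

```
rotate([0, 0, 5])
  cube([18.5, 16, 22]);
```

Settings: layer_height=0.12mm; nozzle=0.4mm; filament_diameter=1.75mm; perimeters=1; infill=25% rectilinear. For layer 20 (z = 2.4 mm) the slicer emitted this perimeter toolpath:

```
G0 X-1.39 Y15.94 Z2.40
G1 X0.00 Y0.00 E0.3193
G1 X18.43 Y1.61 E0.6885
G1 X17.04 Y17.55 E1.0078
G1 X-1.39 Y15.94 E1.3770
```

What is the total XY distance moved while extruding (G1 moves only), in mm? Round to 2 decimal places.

69.00 mm

Sum the Euclidean lengths of each G1 segment: total = 69.00 mm.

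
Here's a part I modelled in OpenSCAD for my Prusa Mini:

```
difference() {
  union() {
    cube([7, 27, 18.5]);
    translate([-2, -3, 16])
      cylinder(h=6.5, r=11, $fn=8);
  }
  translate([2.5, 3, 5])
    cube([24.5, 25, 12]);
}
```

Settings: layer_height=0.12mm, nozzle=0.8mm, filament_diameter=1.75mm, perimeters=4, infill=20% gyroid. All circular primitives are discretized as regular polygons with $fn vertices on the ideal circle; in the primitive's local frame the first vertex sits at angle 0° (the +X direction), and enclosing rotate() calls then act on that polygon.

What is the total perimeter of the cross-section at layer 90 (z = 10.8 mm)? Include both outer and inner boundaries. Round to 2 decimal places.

At z = 10.8 mm: the cube (footprint 7×27) is included at this height (perimeter 68.00 mm); the cylinder at (-2, -3) is not intersected at this z (z outside [16, 22.5]); Combining (union): only the 7×27 cube is present, so the union is just that shape — boundary = 68.00 mm; the 24.5×25 cube at (2.5, 3) contributes its full rectangle (perimeter 99.00 mm); Taking the first minus the rest: starting from that combined region, the 24.5×25 cube at (2.5, 3) partially overlaps it — only the 108.00 mm² overlap (of its 612.50 mm²) is removed, clipping the outline — boundary = 68.00 mm. Overall, the cross-section is a single solid region. Total boundary length (outer) = 68.00 mm.

68.00 mm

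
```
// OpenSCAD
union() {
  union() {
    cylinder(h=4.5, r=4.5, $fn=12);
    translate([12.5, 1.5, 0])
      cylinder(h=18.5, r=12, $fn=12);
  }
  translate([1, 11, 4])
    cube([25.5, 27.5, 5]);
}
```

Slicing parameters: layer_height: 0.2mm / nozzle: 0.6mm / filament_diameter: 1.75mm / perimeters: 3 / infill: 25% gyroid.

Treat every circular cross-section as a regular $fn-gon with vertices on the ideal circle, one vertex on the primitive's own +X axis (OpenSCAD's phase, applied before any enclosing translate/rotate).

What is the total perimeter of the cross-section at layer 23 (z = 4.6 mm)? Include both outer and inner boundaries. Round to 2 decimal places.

151.81 mm

At z = 4.6 mm: the cylinder is absent (z outside [0, 4.5]); the cylinder at (12.5, 1.5): section is a regular 12-gon, circumradius r=12 (perimeter = 2·12·12.000·sin(180°/12) = 74.54 mm); Merging all regions: only the r=12 cylinder at (12.5, 1.5) is present, so the union is just that shape — boundary = 74.54 mm; the cube at (1, 11) (footprint 25.5×27.5) is included at this height (perimeter 106.00 mm); Taking the union: the regions partially overlap (shared area 21.15 mm²), so the edge portions inside another operand are dropped and the merged outline is re-measured after clipping — boundary = 151.81 mm. Overall, the cross-section is a single solid region. Total boundary length (outer) = 151.81 mm.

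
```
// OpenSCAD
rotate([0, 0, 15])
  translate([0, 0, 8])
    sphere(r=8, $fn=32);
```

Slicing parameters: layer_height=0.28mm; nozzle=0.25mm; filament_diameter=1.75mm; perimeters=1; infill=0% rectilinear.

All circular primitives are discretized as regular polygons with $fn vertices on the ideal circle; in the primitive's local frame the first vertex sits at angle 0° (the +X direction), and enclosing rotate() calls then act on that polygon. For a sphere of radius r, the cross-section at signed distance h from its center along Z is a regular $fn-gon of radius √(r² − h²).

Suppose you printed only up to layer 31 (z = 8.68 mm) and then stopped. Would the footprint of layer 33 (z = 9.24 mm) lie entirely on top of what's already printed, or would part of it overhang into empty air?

Compare the two slices. At z = 8.68: the sphere: section is a regular 32-gon, circumradius = √(r²−h²) = √(8²−0.68²) = 7.971 (area = (32/2)·7.971²·sin(360°/32) = 198.33 mm²); (rotated 15° about Z; rotation is an isometry so areas/perimeters/island counts are preserved). At z = 9.24: the sphere: section is a regular 32-gon, circumradius = √(r²−h²) = √(8²−1.24²) = 7.903 (area = (32/2)·7.903²·sin(360°/32) = 194.97 mm²); (whole slice rotated 15° about Z — lengths, areas and connectivity unchanged). Checking containment: the cross-section at z = 9.24 is a subset of the cross-section at z = 8.68.

entirely on top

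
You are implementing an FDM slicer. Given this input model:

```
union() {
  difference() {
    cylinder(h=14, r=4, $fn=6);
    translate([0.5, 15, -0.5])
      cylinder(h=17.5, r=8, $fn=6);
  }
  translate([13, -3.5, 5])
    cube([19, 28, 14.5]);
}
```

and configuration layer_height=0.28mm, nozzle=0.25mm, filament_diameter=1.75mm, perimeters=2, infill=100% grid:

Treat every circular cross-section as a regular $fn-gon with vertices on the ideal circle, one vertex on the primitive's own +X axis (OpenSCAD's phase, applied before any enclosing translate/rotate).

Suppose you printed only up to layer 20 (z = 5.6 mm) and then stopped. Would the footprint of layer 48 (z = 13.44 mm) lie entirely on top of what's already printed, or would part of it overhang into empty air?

Compare the two slices. At z = 5.6: the r=4 cylinder gives a regular 6-gon of circumradius 4 (constant along its height) (area = (6/2)·4.000²·sin(360°/6) = 41.57 mm²); the r=8 cylinder at (0.5, 15) gives a regular 6-gon of circumradius 8 (constant along its height) (area = (6/2)·8.000²·sin(360°/6) = 166.28 mm²); After the difference (first − rest): starting from the r=4 cylinder (41.57 mm²), the r=8 cylinder at (0.5, 15) misses the remaining region (no effect) — area = 41.57 mm²; the cube at (13, -3.5) is present — its section is the full 19×28 rectangle (area 532.00 mm²); Taking the union: the 2 present regions are separate (no shared area or edge), so areas and boundary lengths simply add and each stays a separate island — area = 573.57 mm². At z = 13.44: the r=4 cylinder contributes a regular 6-gon of circumradius 4 (area = (6/2)·4.000²·sin(360°/6) = 41.57 mm²); the r=8 cylinder at (0.5, 15) contributes a regular 6-gon of circumradius 8 (area = (6/2)·8.000²·sin(360°/6) = 166.28 mm²); After the difference (first − rest): starting from the r=4 cylinder (41.57 mm²), the r=8 cylinder at (0.5, 15) misses the remaining region (no effect) — area = 41.57 mm²; the 19×28 cube at (13, -3.5) contributes its full rectangle (area 532.00 mm²); Combining (union): the 2 present regions are separate (no shared area or edge), so areas and boundary lengths simply add and each stays a separate island — area = 573.57 mm². Checking containment: the cross-section at z = 13.44 is a subset of the cross-section at z = 5.6.

entirely on top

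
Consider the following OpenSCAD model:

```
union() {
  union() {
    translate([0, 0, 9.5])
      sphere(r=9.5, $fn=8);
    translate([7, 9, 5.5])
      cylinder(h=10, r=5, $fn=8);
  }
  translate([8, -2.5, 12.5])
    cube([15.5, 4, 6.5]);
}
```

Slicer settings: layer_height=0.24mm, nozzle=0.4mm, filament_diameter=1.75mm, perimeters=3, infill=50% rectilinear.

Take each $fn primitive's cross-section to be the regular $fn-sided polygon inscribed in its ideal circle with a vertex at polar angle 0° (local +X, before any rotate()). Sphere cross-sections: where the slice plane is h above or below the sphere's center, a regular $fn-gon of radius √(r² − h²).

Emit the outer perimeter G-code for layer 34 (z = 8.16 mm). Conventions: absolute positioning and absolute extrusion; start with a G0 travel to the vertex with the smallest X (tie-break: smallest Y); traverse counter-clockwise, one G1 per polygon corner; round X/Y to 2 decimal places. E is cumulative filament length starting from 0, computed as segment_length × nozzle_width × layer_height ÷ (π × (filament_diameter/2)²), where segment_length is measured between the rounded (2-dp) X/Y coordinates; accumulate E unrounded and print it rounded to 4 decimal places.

G0 X-9.41 Y0.00 Z8.16
G1 X-6.65 Y-6.65 E0.2874
G1 X0.00 Y-9.41 E0.5747
G1 X6.65 Y-6.65 E0.8621
G1 X9.41 Y0.00 E1.1495
G1 X7.64 Y4.26 E1.3336
G1 X10.54 Y5.46 E1.4589
G1 X12.00 Y9.00 E1.6117
G1 X10.54 Y12.54 E1.7645
G1 X7.00 Y14.00 E1.9174
G1 X3.46 Y12.54 E2.0702
G1 X2.00 Y9.00 E2.2230
G1 X2.21 Y8.49 E2.2450
G1 X0.00 Y9.41 E2.3406
G1 X-6.65 Y6.65 E2.6279
G1 X-9.41 Y0.00 E2.9153

At z = 8.16 mm: the r=9.5 sphere slices to a regular 8-gon of circumradius 9.405 (√(r²−h²) with h=1.34 from center); the r=5 cylinder at (7, 9) gives a regular 8-gon of circumradius 5 (constant along its height); Taking the union: the regions partially overlap (shared area 10.88 mm²), so overlapping operands fuse into one piece — 1 connected region; the cube at (8, -2.5) does not reach this height (z outside [12.5, 19]); Merging all regions: only the result so far is present, so the union is just that shape — 1 connected region. The outline is a single polygon with 15 vertices. Extrusion per mm of travel: 0.4 × 0.24 / (π × 0.875²) = 0.039912. Accumulating E over each segment gives final E = 2.9153.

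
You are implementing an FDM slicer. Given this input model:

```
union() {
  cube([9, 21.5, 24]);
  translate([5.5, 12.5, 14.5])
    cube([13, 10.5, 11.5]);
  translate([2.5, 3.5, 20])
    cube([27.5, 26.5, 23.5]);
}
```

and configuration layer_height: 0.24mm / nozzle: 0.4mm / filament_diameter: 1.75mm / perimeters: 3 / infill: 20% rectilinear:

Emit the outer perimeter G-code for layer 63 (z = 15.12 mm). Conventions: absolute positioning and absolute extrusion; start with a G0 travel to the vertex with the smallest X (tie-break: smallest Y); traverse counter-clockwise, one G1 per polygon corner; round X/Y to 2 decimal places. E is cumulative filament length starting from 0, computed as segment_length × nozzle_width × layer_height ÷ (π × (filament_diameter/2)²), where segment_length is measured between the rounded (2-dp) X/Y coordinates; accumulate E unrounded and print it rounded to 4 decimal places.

G0 X0.00 Y0.00 Z15.12
G1 X9.00 Y0.00 E0.3592
G1 X9.00 Y12.50 E0.8581
G1 X18.50 Y12.50 E1.2373
G1 X18.50 Y23.00 E1.6564
G1 X5.50 Y23.00 E2.1752
G1 X5.50 Y21.50 E2.2351
G1 X0.00 Y21.50 E2.4546
G1 X0.00 Y0.00 E3.3127

At z = 15.12 mm: the cube (footprint 9×21.5) is included at this height; the cube at (5.5, 12.5) is present — its section is the full 13×10.5 rectangle; the cube at (2.5, 3.5) is absent (z outside [20, 43.5]); Taking the union: the regions partially overlap (shared area 31.50 mm²), so overlapping operands fuse into one piece — 1 connected region. The outline is a single polygon with 8 vertices. Extrusion per mm of travel: 0.4 × 0.24 / (π × 0.875²) = 0.039912. Accumulating E over each segment gives final E = 3.3127.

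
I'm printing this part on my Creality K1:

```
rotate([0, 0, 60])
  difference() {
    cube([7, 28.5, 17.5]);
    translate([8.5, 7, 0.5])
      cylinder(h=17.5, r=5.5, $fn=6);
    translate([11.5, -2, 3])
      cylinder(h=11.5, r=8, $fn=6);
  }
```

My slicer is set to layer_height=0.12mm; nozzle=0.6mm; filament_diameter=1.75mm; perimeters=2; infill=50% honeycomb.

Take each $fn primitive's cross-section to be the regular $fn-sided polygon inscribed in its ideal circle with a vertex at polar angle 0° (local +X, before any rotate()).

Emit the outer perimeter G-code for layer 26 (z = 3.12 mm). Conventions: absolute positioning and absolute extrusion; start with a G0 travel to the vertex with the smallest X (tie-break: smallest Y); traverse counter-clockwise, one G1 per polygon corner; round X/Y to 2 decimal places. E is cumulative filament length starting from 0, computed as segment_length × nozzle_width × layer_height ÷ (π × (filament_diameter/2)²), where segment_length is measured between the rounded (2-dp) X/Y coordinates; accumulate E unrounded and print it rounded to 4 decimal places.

At z = 3.12 mm: the cube (footprint 7×28.5) is included at this height; the r=5.5 cylinder at (8.5, 7) gives a regular 6-gon of circumradius 5.5 (constant along its height); the cylinder at (11.5, -2): section is a regular 6-gon, circumradius r=8; Subtracting the remaining from the first: starting from the 7×28.5 cube, the r=5.5 cylinder at (8.5, 7) partially overlaps it — only the 25.01 mm² overlap (of its 78.59 mm²) is removed, clipping the outline; the r=8 cylinder at (11.5, -2) partially overlaps it — only the 3.80 mm² overlap (of its 166.28 mm²) is removed, clipping the outline — 1 connected region; (whole slice rotated 60° about Z — lengths, areas and connectivity unchanged). The outline is a single polygon with 9 vertices. Extrusion per mm of travel: 0.6 × 0.12 / (π × 0.875²) = 0.029934. Accumulating E over each segment gives final E = 2.1526.

G0 X-24.68 Y14.25 Z3.12
G1 X0.00 Y0.00 E0.8531
G1 X2.33 Y4.03 E0.9924
G1 X1.04 Y6.27 E1.0698
G1 X0.94 Y6.10 E1.0757
G1 X-4.56 Y6.10 E1.2403
G1 X-7.31 Y10.86 E1.4049
G1 X-6.69 Y11.94 E1.4422
G1 X-21.18 Y20.31 E1.9431
G1 X-24.68 Y14.25 E2.1526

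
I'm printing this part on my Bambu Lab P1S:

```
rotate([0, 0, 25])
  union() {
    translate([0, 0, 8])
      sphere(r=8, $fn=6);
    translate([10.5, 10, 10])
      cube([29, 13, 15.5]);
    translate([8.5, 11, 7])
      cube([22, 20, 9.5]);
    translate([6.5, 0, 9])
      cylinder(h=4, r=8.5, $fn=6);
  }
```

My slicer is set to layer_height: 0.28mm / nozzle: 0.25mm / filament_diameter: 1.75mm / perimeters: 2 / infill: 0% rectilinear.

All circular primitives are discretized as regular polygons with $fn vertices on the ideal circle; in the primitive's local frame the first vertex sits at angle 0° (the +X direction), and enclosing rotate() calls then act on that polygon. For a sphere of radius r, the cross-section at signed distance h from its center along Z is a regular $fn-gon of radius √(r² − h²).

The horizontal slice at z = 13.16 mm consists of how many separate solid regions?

At z = 13.16 mm: the r=8 sphere slices to a regular 6-gon of circumradius 6.113 (√(r²−h²) with h=5.16 from center); the 29×13 cube at (10.5, 10) contributes its full rectangle; the 22×20 cube at (8.5, 11) contributes its full rectangle; the cylinder at (6.5, 0) is not intersected at this z (z outside [9, 13]); Merging all regions: the regions partially overlap (shared area 240.00 mm²), so overlapping operands fuse into one piece — 2 connected regions; (rotated 25° about Z; rotation is an isometry so areas/perimeters/island counts are preserved). The result has 2 disconnected regions.

2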